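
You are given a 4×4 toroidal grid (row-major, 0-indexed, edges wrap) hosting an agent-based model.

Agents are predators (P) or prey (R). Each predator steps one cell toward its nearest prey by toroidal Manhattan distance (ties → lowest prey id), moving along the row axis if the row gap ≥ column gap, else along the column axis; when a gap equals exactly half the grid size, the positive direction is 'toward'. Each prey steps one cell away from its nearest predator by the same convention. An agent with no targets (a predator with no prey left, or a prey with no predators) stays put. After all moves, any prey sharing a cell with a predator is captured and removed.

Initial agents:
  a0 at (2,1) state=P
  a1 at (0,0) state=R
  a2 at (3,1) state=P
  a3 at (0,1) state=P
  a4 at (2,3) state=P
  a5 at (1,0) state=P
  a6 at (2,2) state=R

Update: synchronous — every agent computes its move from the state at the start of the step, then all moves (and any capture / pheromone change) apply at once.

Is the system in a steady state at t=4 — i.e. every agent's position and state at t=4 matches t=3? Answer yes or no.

no

t=1: a0@(2,2):P a1@(0,3):R a2@(0,1):P a3@(0,0):P a4@(2,2):P a5@(0,0):P a6@(2,3):R
t=2: a0@(2,3):P a2@(0,2):P a3@(0,3):P a4@(2,3):P a5@(0,3):P a6@(2,0):R
t=3: a0@(2,0):P a2@(1,2):P a3@(1,3):P a4@(2,0):P a5@(1,3):P a6@(2,1):R
t=4: a0@(2,1):P a2@(2,2):P a3@(1,0):P a4@(2,1):P a5@(1,0):P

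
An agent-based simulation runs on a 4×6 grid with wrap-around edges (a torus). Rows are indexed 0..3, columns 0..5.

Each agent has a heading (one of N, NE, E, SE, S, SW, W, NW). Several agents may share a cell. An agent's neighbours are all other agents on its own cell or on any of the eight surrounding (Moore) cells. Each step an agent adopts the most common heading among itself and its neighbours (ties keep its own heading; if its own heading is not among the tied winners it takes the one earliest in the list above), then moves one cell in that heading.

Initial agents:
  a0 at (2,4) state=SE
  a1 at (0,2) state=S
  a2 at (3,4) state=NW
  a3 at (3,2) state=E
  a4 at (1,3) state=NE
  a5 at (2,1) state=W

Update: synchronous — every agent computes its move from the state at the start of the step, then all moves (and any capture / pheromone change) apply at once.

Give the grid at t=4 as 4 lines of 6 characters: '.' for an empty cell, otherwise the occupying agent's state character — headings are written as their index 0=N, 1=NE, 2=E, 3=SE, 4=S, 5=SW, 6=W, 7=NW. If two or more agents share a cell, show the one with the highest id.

t=1: a0@(3,5):SE a1@(1,2):S a2@(2,3):NW a3@(3,3):E a4@(0,4):NE a5@(2,0):W
t=2: a0@(0,0):SE a1@(2,2):S a2@(1,2):NW a3@(3,4):E a4@(3,5):NE a5@(2,5):W
t=3: a0@(1,1):SE a1@(3,2):S a2@(0,1):NW a3@(3,5):E a4@(2,0):NE a5@(2,4):W
t=4: a0@(2,2):SE a1@(0,2):S a2@(3,0):NW a3@(3,0):E a4@(1,1):NE a5@(2,3):W

..4...
.1....
..36..
2.....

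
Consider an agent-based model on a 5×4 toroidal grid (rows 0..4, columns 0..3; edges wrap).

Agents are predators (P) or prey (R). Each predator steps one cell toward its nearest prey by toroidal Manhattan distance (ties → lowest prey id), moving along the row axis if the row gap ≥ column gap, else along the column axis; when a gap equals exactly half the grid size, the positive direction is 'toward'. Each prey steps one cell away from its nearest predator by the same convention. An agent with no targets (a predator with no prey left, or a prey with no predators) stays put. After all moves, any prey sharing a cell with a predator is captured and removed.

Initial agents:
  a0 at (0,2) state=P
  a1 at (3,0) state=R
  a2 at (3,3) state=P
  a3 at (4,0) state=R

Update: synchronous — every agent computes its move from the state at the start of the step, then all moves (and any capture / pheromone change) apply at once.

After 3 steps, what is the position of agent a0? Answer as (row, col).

t=1: a0@(0,3):P a1@(3,1):R a2@(3,0):P a3@(0,0):R
t=2: a0@(0,0):P a1@(3,2):R a2@(3,1):P a3@(0,1):R
t=3: a0@(0,1):P a1@(3,3):R a2@(3,2):P a3@(0,2):R

(0, 1)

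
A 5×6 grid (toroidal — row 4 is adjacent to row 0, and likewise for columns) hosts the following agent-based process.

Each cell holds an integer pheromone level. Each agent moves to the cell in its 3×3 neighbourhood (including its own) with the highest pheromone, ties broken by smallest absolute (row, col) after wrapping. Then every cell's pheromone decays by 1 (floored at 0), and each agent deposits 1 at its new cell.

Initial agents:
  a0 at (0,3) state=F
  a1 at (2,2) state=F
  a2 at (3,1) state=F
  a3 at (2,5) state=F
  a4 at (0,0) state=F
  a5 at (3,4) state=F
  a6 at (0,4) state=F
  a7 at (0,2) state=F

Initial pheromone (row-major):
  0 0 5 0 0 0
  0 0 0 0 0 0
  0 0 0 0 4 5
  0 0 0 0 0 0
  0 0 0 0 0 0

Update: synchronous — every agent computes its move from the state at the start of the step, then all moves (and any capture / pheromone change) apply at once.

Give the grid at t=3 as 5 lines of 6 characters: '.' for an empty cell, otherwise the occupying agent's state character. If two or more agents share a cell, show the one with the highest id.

F.F...
......
.....F
......
......

t=1: a0@(0,2) a1@(1,1) a2@(2,0) a3@(2,5) a4@(0,0) a5@(2,5) a6@(0,3) a7@(0,2) | pheromone: 1 0 6 1 0 0 / 0 1 0 0 0 0 / 1 0 0 0 3 6 / 0 0 0 0 0 0 / 0 0 0 0 0 0
t=2: a0@(0,2) a1@(0,2) a2@(2,5) a3@(2,5) a4@(0,0) a5@(2,5) a6@(0,2) a7@(0,2) | pheromone: 1 0 9 0 0 0 / 0 0 0 0 0 0 / 0 0 0 0 2 8 / 0 0 0 0 0 0 / 0 0 0 0 0 0
t=3: a0@(0,2) a1@(0,2) a2@(2,5) a3@(2,5) a4@(0,0) a5@(2,5) a6@(0,2) a7@(0,2) | pheromone: 1 0 12 0 0 0 / 0 0 0 0 0 0 / 0 0 0 0 1 10 / 0 0 0 0 0 0 / 0 0 0 0 0 0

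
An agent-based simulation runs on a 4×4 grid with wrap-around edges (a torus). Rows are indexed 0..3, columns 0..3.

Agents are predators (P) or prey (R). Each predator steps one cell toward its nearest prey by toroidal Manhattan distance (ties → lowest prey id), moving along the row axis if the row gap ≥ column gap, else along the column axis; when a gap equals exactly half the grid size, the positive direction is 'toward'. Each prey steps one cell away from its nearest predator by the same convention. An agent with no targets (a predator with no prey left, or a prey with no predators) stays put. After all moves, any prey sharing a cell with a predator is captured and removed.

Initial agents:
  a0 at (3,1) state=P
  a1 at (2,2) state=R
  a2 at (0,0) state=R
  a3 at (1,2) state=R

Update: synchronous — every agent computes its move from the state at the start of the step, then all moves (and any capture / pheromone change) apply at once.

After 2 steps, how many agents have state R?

3

t=1: a0@(2,1):P a1@(1,2):R a2@(1,0):R a3@(0,2):R
t=2: a0@(1,1):P a1@(0,2):R a2@(0,0):R a3@(3,2):R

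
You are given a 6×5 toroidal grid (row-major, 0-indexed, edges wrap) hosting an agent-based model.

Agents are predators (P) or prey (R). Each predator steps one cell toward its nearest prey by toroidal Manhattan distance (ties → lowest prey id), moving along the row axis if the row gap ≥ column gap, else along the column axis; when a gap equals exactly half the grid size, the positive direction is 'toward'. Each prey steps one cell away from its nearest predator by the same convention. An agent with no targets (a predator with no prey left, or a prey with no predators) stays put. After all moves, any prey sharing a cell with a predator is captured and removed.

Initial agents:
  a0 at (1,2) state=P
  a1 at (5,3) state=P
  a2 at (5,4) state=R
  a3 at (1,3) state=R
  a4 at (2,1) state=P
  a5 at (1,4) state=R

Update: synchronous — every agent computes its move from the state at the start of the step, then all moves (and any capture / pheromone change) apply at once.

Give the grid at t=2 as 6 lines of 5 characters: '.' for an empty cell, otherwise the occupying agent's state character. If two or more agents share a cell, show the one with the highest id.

t=1: a0@(1,3):P a1@(5,4):P a2@(5,0):R a3@(1,4):R a4@(2,2):P a5@(1,0):R
t=2: a0@(1,4):P a1@(5,0):P a2@(5,1):R a3@(1,0):R a4@(2,3):P a5@(1,1):R

.....
RR..P
...P.
.....
.....
PR...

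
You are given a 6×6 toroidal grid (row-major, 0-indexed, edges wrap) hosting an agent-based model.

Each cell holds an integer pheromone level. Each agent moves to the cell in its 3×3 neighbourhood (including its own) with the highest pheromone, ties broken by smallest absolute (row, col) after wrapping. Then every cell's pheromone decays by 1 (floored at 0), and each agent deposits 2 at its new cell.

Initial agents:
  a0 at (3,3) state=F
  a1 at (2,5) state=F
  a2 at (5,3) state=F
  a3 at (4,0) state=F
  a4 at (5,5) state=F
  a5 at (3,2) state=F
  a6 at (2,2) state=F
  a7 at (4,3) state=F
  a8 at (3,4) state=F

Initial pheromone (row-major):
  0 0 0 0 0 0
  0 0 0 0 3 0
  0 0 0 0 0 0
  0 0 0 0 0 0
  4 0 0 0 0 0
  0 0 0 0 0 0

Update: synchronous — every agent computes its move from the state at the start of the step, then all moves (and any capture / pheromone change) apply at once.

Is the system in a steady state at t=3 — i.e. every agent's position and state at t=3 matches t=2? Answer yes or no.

t=1: a0@(2,2) a1@(1,4) a2@(0,2) a3@(4,0) a4@(4,0) a5@(2,1) a6@(1,1) a7@(3,2) a8@(2,3) | pheromone: 0 0 2 0 0 0 / 0 2 0 0 4 0 / 0 2 2 2 0 0 / 0 0 2 0 0 0 / 7 0 0 0 0 0 / 0 0 0 0 0 0
t=2: a0@(1,1) a1@(1,4) a2@(0,2) a3@(4,0) a4@(4,0) a5@(1,1) a6@(0,2) a7@(2,1) a8@(1,4) | pheromone: 0 0 5 0 0 0 / 0 5 0 0 7 0 / 0 3 1 1 0 0 / 0 0 1 0 0 0 / 10 0 0 0 0 0 / 0 0 0 0 0 0
t=3: a0@(0,2) a1@(1,4) a2@(0,2) a3@(4,0) a4@(4,0) a5@(0,2) a6@(0,2) a7@(1,1) a8@(1,4) | pheromone: 0 0 12 0 0 0 / 0 6 0 0 10 0 / 0 2 0 0 0 0 / 0 0 0 0 0 0 / 13 0 0 0 0 0 / 0 0 0 0 0 0

no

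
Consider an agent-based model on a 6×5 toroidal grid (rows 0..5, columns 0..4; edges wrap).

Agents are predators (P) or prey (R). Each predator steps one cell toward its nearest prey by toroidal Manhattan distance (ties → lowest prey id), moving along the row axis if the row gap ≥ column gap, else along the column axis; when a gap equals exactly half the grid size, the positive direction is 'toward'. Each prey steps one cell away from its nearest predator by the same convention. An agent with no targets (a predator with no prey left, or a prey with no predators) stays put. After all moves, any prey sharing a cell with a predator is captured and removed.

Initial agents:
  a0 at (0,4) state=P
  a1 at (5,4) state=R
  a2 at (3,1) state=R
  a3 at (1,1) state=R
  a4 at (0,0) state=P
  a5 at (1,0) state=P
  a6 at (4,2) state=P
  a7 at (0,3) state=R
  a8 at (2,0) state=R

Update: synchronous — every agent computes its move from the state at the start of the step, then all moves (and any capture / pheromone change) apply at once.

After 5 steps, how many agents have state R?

t=1: a0@(5,4):P a1@(4,4):R a2@(2,1):R a3@(1,2):R a4@(5,0):P a5@(1,1):P a6@(3,2):P a7@(0,2):R a8@(3,0):R
t=2: a0@(4,4):P a1@(3,4):R a2@(3,1):R a3@(1,3):R a4@(4,0):P a5@(2,1):P a6@(2,2):P a7@(5,2):R a8@(2,0):R
t=3: a0@(3,4):P a1@(2,4):R a2@(4,1):R a3@(0,3):R a4@(3,0):P a5@(3,1):P a6@(3,2):P a7@(5,1):R a8@(2,4):R
t=4: a0@(2,4):P a1@(1,4):R a2@(5,1):R a3@(5,3):R a4@(2,0):P a5@(4,1):P a6@(4,2):P a7@(0,1):R a8@(1,4):R
t=5: a0@(1,4):P a1@(0,4):R a2@(0,1):R a3@(0,3):R a4@(1,0):P a5@(5,1):P a6@(5,2):P a7@(1,1):R a8@(0,4):R

5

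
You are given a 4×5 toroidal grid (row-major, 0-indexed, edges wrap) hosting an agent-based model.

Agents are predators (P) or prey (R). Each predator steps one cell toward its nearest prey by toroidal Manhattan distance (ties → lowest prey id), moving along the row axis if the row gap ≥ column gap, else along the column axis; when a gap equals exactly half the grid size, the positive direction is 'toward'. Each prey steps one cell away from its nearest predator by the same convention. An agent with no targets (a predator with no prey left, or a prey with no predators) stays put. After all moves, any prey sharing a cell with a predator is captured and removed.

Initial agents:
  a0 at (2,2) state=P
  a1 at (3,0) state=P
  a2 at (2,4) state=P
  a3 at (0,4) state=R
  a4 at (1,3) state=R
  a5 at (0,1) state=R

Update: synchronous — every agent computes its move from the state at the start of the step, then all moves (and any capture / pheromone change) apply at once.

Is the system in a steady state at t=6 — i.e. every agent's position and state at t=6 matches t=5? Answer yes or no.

t=1: a0@(1,2):P a1@(0,0):P a2@(3,4):P a3@(1,4):R a4@(0,3):R a5@(1,1):R
t=2: a0@(1,1):P a1@(1,0):P a2@(0,4):P a4@(3,3):R
t=3: a0@(2,1):P a1@(2,0):P a2@(3,4):P a4@(2,3):R
t=4: a0@(2,2):P a1@(2,4):P a2@(2,4):P
t=5: (unchanged — steady state)

yes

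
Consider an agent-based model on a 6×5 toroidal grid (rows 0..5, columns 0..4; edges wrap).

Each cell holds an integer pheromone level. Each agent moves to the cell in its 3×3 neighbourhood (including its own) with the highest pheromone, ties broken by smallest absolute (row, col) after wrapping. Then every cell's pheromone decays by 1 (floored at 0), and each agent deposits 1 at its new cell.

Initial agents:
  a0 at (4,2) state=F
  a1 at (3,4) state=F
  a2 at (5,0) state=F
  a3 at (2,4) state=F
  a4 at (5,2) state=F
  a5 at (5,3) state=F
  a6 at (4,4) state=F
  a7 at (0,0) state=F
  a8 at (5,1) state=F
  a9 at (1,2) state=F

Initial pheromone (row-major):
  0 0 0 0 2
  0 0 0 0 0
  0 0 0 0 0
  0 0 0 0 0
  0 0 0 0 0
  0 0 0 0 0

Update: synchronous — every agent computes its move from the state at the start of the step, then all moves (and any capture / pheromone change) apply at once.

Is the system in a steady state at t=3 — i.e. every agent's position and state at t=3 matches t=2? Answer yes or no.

no

t=1: a0@(3,1) a1@(2,0) a2@(0,4) a3@(1,0) a4@(0,1) a5@(0,4) a6@(3,0) a7@(0,4) a8@(0,0) a9@(0,1) | pheromone: 1 2 0 0 4 / 1 0 0 0 0 / 1 0 0 0 0 / 1 1 0 0 0 / 0 0 0 0 0 / 0 0 0 0 0
t=2: a0@(2,0) a1@(1,0) a2@(0,4) a3@(0,4) a4@(0,1) a5@(0,4) a6@(2,0) a7@(0,4) a8@(0,4) a9@(0,1) | pheromone: 0 3 0 0 8 / 1 0 0 0 0 / 2 0 0 0 0 / 0 0 0 0 0 / 0 0 0 0 0 / 0 0 0 0 0
t=3: a0@(2,0) a1@(0,4) a2@(0,4) a3@(0,4) a4@(0,1) a5@(0,4) a6@(2,0) a7@(0,4) a8@(0,4) a9@(0,1) | pheromone: 0 4 0 0 13 / 0 0 0 0 0 / 3 0 0 0 0 / 0 0 0 0 0 / 0 0 0 0 0 / 0 0 0 0 0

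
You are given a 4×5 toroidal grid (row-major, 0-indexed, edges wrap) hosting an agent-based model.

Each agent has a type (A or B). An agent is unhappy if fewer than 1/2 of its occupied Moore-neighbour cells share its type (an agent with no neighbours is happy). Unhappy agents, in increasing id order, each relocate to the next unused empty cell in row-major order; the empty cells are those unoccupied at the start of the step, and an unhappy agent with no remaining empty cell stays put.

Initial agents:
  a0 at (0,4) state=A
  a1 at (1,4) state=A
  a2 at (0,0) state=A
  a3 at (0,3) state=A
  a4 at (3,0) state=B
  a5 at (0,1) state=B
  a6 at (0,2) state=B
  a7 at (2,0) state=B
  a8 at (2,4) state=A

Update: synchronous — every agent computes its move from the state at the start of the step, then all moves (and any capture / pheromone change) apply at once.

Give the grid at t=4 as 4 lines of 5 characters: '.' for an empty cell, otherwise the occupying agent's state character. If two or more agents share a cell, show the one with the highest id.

t=1: a0@(0,4):A a1@(1,4):A a2@(0,0):A a3@(0,3):A a4@(1,0):B a5@(0,1):B a6@(0,2):B a7@(1,1):B a8@(1,2):A
t=2: a0@(0,4):A a1@(1,4):A a2@(1,3):A a3@(0,3):A a4@(2,0):B a5@(0,1):B a6@(0,2):B a7@(1,1):B a8@(2,1):A
t=3: a0@(0,4):A a1@(1,4):A a2@(1,3):A a3@(0,3):A a4@(0,0):B a5@(0,1):B a6@(0,2):B a7@(1,1):B a8@(1,0):A
t=4: a0@(0,4):A a1@(1,4):A a2@(1,3):A a3@(0,3):A a4@(1,2):B a5@(0,1):B a6@(0,2):B a7@(1,1):B a8@(2,0):A

.BBAA
.BBAA
A....
.....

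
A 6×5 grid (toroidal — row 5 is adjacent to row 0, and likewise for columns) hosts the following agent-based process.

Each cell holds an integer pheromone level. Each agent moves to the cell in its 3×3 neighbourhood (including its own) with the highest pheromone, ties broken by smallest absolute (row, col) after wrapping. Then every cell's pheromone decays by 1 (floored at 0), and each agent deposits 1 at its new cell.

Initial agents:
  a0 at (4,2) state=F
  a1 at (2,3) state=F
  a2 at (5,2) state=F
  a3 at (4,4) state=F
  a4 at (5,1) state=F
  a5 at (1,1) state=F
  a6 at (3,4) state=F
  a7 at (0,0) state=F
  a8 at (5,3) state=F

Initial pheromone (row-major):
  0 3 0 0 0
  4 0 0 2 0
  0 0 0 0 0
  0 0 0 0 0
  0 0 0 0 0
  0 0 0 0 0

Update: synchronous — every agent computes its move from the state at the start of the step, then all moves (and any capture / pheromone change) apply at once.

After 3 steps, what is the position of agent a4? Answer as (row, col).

(1, 0)

t=1: a0@(3,1) a1@(1,3) a2@(0,1) a3@(3,0) a4@(0,1) a5@(1,0) a6@(2,0) a7@(1,0) a8@(0,2) | pheromone: 0 4 1 0 0 / 5 0 0 2 0 / 1 0 0 0 0 / 1 1 0 0 0 / 0 0 0 0 0 / 0 0 0 0 0
t=2: a0@(2,0) a1@(1,3) a2@(1,0) a3@(2,0) a4@(1,0) a5@(1,0) a6@(1,0) a7@(1,0) a8@(0,1) | pheromone: 0 4 0 0 0 / 9 0 0 2 0 / 2 0 0 0 0 / 0 0 0 0 0 / 0 0 0 0 0 / 0 0 0 0 0
t=3: a0@(1,0) a1@(1,3) a2@(1,0) a3@(1,0) a4@(1,0) a5@(1,0) a6@(1,0) a7@(1,0) a8@(1,0) | pheromone: 0 3 0 0 0 / 16 0 0 2 0 / 1 0 0 0 0 / 0 0 0 0 0 / 0 0 0 0 0 / 0 0 0 0 0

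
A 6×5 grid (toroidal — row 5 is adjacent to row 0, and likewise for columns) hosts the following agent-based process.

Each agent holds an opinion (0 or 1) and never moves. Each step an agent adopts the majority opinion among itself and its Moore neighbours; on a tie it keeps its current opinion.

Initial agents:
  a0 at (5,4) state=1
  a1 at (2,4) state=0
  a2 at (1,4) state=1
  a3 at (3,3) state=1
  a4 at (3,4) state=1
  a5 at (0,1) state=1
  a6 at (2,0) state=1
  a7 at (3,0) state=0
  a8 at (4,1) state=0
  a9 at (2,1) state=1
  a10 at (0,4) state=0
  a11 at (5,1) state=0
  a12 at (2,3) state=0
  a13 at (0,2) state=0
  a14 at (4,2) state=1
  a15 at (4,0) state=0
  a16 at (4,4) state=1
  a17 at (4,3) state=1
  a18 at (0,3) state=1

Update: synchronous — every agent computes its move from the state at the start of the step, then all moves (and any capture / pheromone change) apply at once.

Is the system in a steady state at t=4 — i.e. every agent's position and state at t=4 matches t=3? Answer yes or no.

no

t=1: a0@(5,4):1 a1@(2,4):1 a2@(1,4):1 a3@(3,3):1 a4@(3,4):1 a5@(0,1):0 a6@(2,0):1 a7@(3,0):0 a8@(4,1):0 a9@(2,1):1 a10@(0,4):1 a11@(5,1):0 a12@(2,3):1 a13@(0,2):0 a14@(4,2):1 a15@(4,0):0 a16@(4,4):1 a17@(4,3):1 a18@(0,3):1
t=2: a0@(5,4):1 a1@(2,4):1 a2@(1,4):1 a3@(3,3):1 a4@(3,4):1 a5@(0,1):0 a6@(2,0):1 a7@(3,0):1 a8@(4,1):0 a9@(2,1):1 a10@(0,4):1 a11@(5,1):0 a12@(2,3):1 a13@(0,2):0 a14@(4,2):1 a15@(4,0):0 a16@(4,4):1 a17@(4,3):1 a18@(0,3):1
t=3: a0@(5,4):1 a1@(2,4):1 a2@(1,4):1 a3@(3,3):1 a4@(3,4):1 a5@(0,1):0 a6@(2,0):1 a7@(3,0):1 a8@(4,1):0 a9@(2,1):1 a10@(0,4):1 a11@(5,1):0 a12@(2,3):1 a13@(0,2):0 a14@(4,2):1 a15@(4,0):1 a16@(4,4):1 a17@(4,3):1 a18@(0,3):1
t=4: a0@(5,4):1 a1@(2,4):1 a2@(1,4):1 a3@(3,3):1 a4@(3,4):1 a5@(0,1):0 a6@(2,0):1 a7@(3,0):1 a8@(4,1):1 a9@(2,1):1 a10@(0,4):1 a11@(5,1):0 a12@(2,3):1 a13@(0,2):0 a14@(4,2):1 a15@(4,0):1 a16@(4,4):1 a17@(4,3):1 a18@(0,3):1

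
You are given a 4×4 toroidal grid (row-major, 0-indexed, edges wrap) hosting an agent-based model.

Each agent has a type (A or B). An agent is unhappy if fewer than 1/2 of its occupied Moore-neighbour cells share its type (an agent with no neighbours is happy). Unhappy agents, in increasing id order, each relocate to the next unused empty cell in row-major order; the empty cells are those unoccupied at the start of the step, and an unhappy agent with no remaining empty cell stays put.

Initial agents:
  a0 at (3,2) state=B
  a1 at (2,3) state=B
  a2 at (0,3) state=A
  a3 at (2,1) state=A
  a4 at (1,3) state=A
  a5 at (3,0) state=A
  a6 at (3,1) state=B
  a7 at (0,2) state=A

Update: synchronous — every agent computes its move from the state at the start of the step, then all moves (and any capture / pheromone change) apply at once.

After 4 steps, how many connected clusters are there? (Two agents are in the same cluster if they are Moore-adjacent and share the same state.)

t=1: a0@(0,0):B a1@(0,1):B a2@(0,3):A a3@(1,0):A a4@(1,3):A a5@(3,0):A a6@(1,1):B a7@(0,2):A
t=2: a0@(1,2):B a1@(2,0):B a2@(0,3):A a3@(2,1):A a4@(1,3):A a5@(2,2):A a6@(1,1):B a7@(0,2):A
t=3: a0@(0,0):B a1@(0,1):B a2@(0,3):A a3@(1,0):A a4@(1,3):A a5@(2,2):A a6@(2,3):B a7@(0,2):A
t=4: a0@(1,1):B a1@(1,2):B a2@(0,3):A a3@(2,0):A a4@(1,3):A a5@(2,2):A a6@(2,1):B a7@(0,2):A

2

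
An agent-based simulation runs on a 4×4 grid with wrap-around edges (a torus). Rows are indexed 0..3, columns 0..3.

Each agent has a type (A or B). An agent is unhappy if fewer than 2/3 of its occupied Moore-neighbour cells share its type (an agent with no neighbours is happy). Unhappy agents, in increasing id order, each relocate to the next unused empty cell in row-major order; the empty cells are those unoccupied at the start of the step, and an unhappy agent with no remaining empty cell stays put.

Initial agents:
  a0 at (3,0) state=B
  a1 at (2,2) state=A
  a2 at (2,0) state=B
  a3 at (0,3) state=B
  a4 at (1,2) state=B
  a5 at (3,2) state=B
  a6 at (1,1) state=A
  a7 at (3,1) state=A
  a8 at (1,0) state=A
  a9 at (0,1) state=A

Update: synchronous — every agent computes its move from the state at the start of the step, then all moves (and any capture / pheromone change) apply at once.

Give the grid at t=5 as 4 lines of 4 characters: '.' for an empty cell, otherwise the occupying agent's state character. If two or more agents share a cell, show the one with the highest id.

t=1: a0@(0,0):B a1@(0,2):A a2@(1,3):B a3@(0,3):B a4@(2,1):B a5@(2,3):B a6@(3,3):A a7@(3,1):A a8@(1,0):A a9@(0,1):A
t=2: a0@(1,1):B a1@(1,2):A a2@(2,0):B a3@(2,2):B a4@(3,0):B a5@(3,2):B a6@(3,3):A a7@(3,1):A a8@(1,0):A a9@(0,1):A
t=3: a0@(0,0):B a1@(0,2):A a2@(0,3):B a3@(1,3):B a4@(2,1):B a5@(2,3):B a6@(3,3):A a7@(3,1):A a8@(1,0):A a9@(0,1):A
t=4: a0@(1,1):B a1@(1,2):A a2@(2,0):B a3@(2,2):B a4@(3,0):B a5@(3,2):B a6@(3,3):A a7@(3,1):A a8@(1,0):A a9@(0,1):A
t=5: a0@(0,0):B a1@(0,2):A a2@(0,3):B a3@(1,3):B a4@(2,1):B a5@(2,3):B a6@(3,3):A a7@(3,1):A a8@(1,0):A a9@(0,1):A

BAAB
A..B
.B.B
.A.A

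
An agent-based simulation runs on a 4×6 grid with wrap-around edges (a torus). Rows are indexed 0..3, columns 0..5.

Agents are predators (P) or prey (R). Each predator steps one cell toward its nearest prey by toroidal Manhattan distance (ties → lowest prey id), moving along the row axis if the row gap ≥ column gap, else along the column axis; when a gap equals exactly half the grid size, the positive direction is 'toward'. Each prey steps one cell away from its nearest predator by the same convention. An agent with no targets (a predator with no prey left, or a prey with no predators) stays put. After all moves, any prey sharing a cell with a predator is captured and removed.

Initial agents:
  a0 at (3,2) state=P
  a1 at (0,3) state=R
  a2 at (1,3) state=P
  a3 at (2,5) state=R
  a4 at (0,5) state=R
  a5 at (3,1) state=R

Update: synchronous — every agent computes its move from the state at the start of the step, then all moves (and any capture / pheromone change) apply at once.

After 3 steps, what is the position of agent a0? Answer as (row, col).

t=1: a0@(3,1):P a1@(3,3):R a2@(0,3):P a3@(2,0):R a4@(0,0):R a5@(3,0):R
t=2: a0@(3,0):P a1@(2,3):R a2@(3,3):P a3@(1,0):R a4@(1,0):R a5@(3,5):R
t=3: a0@(3,5):P a1@(1,3):R a2@(2,3):P a3@(0,0):R a4@(0,0):R a5@(3,4):R

(3, 5)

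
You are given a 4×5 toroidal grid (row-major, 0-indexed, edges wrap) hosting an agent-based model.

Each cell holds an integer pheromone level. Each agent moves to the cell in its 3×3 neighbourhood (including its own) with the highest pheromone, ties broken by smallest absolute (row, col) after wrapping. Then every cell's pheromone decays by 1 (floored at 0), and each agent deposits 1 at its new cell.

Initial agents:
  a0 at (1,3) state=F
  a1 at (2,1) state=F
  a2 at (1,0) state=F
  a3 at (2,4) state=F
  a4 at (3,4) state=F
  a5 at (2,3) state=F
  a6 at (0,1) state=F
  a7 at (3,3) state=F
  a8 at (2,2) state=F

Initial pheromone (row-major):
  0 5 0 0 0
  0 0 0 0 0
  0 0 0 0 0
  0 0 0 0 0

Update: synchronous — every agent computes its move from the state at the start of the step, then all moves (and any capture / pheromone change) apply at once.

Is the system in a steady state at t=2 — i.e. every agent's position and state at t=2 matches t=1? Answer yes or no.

t=1: a0@(0,2) a1@(1,0) a2@(0,1) a3@(1,0) a4@(0,0) a5@(1,2) a6@(0,1) a7@(0,2) a8@(1,1) | pheromone: 1 6 2 0 0 / 2 1 1 0 0 / 0 0 0 0 0 / 0 0 0 0 0
t=2: a0@(0,1) a1@(0,1) a2@(0,1) a3@(0,1) a4@(0,1) a5@(0,1) a6@(0,1) a7@(0,1) a8@(0,1) | pheromone: 0 14 1 0 0 / 1 0 0 0 0 / 0 0 0 0 0 / 0 0 0 0 0

no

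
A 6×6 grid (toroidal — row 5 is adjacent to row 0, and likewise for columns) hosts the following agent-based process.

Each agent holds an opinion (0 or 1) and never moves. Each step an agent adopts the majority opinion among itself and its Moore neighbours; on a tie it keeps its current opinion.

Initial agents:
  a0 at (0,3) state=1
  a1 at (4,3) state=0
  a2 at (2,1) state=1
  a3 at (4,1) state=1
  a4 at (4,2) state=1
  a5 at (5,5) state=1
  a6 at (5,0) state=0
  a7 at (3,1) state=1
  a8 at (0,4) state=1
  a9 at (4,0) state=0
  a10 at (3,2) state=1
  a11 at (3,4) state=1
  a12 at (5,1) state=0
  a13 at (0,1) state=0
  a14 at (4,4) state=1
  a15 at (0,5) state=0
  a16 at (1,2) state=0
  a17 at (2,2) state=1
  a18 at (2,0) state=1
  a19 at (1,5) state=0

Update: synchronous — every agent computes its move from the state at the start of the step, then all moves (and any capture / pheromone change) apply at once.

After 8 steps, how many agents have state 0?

6

t=1: a0@(0,3):1 a1@(4,3):1 a2@(2,1):1 a3@(4,1):1 a4@(4,2):1 a5@(5,5):1 a6@(5,0):0 a7@(3,1):1 a8@(0,4):1 a9@(4,0):0 a10@(3,2):1 a11@(3,4):1 a12@(5,1):0 a13@(0,1):0 a14@(4,4):1 a15@(0,5):0 a16@(1,2):1 a17@(2,2):1 a18@(2,0):1 a19@(1,5):0
t=2: (unchanged — steady state)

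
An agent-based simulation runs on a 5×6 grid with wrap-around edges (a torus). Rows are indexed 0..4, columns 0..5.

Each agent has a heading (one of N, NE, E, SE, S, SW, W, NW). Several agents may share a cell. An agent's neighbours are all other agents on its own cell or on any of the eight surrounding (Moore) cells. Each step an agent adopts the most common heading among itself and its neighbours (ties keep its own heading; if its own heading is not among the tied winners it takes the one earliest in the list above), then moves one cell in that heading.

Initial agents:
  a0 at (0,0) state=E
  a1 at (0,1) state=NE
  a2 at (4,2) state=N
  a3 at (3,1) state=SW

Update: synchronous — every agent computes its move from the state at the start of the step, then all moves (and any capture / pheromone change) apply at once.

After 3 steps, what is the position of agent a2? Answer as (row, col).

t=1: a0@(0,1):E a1@(4,2):NE a2@(3,2):N a3@(4,0):SW
t=2: a0@(0,2):E a1@(3,3):NE a2@(2,2):N a3@(0,5):SW
t=3: a0@(0,3):E a1@(2,4):NE a2@(1,2):N a3@(1,4):SW

(1, 2)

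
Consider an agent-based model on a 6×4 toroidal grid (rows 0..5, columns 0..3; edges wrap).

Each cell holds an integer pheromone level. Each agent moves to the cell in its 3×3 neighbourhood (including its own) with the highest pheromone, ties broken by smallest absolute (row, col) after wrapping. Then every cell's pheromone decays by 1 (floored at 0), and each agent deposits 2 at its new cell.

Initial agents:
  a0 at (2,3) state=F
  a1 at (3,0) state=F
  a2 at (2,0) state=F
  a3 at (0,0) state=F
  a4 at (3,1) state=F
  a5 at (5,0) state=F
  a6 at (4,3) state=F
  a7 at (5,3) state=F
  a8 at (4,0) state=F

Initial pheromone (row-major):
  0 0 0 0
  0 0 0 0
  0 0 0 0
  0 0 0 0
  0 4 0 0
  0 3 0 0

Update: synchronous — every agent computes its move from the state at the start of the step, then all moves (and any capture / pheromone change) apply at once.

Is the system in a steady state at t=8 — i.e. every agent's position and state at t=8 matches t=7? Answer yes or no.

yes

t=1: a0@(1,0) a1@(4,1) a2@(1,0) a3@(5,1) a4@(4,1) a5@(4,1) a6@(3,0) a7@(0,0) a8@(4,1) | pheromone: 2 0 0 0 / 4 0 0 0 / 0 0 0 0 / 2 0 0 0 / 0 11 0 0 / 0 4 0 0
t=2: a0@(1,0) a1@(4,1) a2@(1,0) a3@(4,1) a4@(4,1) a5@(4,1) a6@(4,1) a7@(1,0) a8@(4,1) | pheromone: 1 0 0 0 / 9 0 0 0 / 0 0 0 0 / 1 0 0 0 / 0 22 0 0 / 0 3 0 0
t=3: a0@(1,0) a1@(4,1) a2@(1,0) a3@(4,1) a4@(4,1) a5@(4,1) a6@(4,1) a7@(1,0) a8@(4,1) | pheromone: 0 0 0 0 / 14 0 0 0 / 0 0 0 0 / 0 0 0 0 / 0 33 0 0 / 0 2 0 0
t=4: a0@(1,0) a1@(4,1) a2@(1,0) a3@(4,1) a4@(4,1) a5@(4,1) a6@(4,1) a7@(1,0) a8@(4,1) | pheromone: 0 0 0 0 / 19 0 0 0 / 0 0 0 0 / 0 0 0 0 / 0 44 0 0 / 0 1 0 0
t=5: a0@(1,0) a1@(4,1) a2@(1,0) a3@(4,1) a4@(4,1) a5@(4,1) a6@(4,1) a7@(1,0) a8@(4,1) | pheromone: 0 0 0 0 / 24 0 0 0 / 0 0 0 0 / 0 0 0 0 / 0 55 0 0 / 0 0 0 0
t=6: a0@(1,0) a1@(4,1) a2@(1,0) a3@(4,1) a4@(4,1) a5@(4,1) a6@(4,1) a7@(1,0) a8@(4,1) | pheromone: 0 0 0 0 / 29 0 0 0 / 0 0 0 0 / 0 0 0 0 / 0 66 0 0 / 0 0 0 0
t=7: a0@(1,0) a1@(4,1) a2@(1,0) a3@(4,1) a4@(4,1) a5@(4,1) a6@(4,1) a7@(1,0) a8@(4,1) | pheromone: 0 0 0 0 / 34 0 0 0 / 0 0 0 0 / 0 0 0 0 / 0 77 0 0 / 0 0 0 0
t=8: a0@(1,0) a1@(4,1) a2@(1,0) a3@(4,1) a4@(4,1) a5@(4,1) a6@(4,1) a7@(1,0) a8@(4,1) | pheromone: 0 0 0 0 / 39 0 0 0 / 0 0 0 0 / 0 0 0 0 / 0 88 0 0 / 0 0 0 0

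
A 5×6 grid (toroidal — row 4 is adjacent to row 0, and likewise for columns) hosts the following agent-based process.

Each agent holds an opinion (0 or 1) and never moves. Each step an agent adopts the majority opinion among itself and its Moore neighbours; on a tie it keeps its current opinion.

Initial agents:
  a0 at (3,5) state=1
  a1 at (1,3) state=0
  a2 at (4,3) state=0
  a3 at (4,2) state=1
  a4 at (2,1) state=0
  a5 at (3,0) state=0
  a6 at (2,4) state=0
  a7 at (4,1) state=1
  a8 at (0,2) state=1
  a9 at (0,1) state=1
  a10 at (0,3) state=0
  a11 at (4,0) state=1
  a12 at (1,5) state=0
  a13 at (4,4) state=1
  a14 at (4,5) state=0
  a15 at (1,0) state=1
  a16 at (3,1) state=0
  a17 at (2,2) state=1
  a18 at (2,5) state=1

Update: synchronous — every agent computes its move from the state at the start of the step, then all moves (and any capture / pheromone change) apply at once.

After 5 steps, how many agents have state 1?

t=1: a0@(3,5):1 a1@(1,3):0 a2@(4,3):1 a3@(4,2):1 a4@(2,1):0 a5@(3,0):0 a6@(2,4):0 a7@(4,1):1 a8@(0,2):1 a9@(0,1):1 a10@(0,3):0 a11@(4,0):1 a12@(1,5):0 a13@(4,4):0 a14@(4,5):1 a15@(1,0):1 a16@(3,1):1 a17@(2,2):0 a18@(2,5):1
t=2: a0@(3,5):1 a1@(1,3):0 a2@(4,3):1 a3@(4,2):1 a4@(2,1):0 a5@(3,0):1 a6@(2,4):0 a7@(4,1):1 a8@(0,2):1 a9@(0,1):1 a10@(0,3):0 a11@(4,0):1 a12@(1,5):0 a13@(4,4):1 a14@(4,5):1 a15@(1,0):1 a16@(3,1):1 a17@(2,2):0 a18@(2,5):1
t=3: a0@(3,5):1 a1@(1,3):0 a2@(4,3):1 a3@(4,2):1 a4@(2,1):1 a5@(3,0):1 a6@(2,4):0 a7@(4,1):1 a8@(0,2):1 a9@(0,1):1 a10@(0,3):1 a11@(4,0):1 a12@(1,5):0 a13@(4,4):1 a14@(4,5):1 a15@(1,0):1 a16@(3,1):1 a17@(2,2):0 a18@(2,5):1
t=4: (unchanged — steady state)

15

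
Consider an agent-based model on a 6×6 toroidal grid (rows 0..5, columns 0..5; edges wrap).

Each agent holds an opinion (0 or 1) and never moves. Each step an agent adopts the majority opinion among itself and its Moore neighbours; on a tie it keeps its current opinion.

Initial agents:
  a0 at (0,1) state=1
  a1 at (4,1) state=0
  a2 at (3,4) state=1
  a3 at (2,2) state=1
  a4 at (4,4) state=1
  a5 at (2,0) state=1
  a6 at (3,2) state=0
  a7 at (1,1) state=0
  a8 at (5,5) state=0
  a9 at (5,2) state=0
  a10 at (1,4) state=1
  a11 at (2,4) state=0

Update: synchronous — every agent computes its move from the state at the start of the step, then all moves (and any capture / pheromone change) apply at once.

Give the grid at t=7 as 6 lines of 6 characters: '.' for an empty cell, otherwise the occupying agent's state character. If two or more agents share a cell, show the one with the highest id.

t=1: a0@(0,1):0 a1@(4,1):0 a2@(3,4):1 a3@(2,2):0 a4@(4,4):1 a5@(2,0):1 a6@(3,2):0 a7@(1,1):1 a8@(5,5):0 a9@(5,2):0 a10@(1,4):1 a11@(2,4):1
t=2: (unchanged — steady state)

.0....
.1..1.
1.0.1.
..0.1.
.0..1.
..0..0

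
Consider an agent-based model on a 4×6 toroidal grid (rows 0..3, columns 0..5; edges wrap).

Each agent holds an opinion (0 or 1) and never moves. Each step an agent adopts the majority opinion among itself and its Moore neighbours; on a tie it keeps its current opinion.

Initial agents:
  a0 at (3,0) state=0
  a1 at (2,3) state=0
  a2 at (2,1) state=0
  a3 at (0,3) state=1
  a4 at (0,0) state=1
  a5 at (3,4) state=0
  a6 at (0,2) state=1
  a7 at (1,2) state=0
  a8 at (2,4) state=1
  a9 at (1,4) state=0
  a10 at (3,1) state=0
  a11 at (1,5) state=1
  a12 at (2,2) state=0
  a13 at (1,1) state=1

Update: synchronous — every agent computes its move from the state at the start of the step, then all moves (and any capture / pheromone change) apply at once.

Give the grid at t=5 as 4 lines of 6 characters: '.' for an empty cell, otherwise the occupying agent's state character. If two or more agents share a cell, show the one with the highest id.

0.00..
.00.00
.0000.
00..0.

t=1: a0@(3,0):0 a1@(2,3):0 a2@(2,1):0 a3@(0,3):0 a4@(0,0):1 a5@(3,4):0 a6@(0,2):1 a7@(1,2):0 a8@(2,4):0 a9@(1,4):1 a10@(3,1):0 a11@(1,5):1 a12@(2,2):0 a13@(1,1):1
t=2: a0@(3,0):0 a1@(2,3):0 a2@(2,1):0 a3@(0,3):0 a4@(0,0):1 a5@(3,4):0 a6@(0,2):0 a7@(1,2):0 a8@(2,4):0 a9@(1,4):0 a10@(3,1):0 a11@(1,5):1 a12@(2,2):0 a13@(1,1):1
t=3: a0@(3,0):0 a1@(2,3):0 a2@(2,1):0 a3@(0,3):0 a4@(0,0):1 a5@(3,4):0 a6@(0,2):0 a7@(1,2):0 a8@(2,4):0 a9@(1,4):0 a10@(3,1):0 a11@(1,5):1 a12@(2,2):0 a13@(1,1):0
t=4: a0@(3,0):0 a1@(2,3):0 a2@(2,1):0 a3@(0,3):0 a4@(0,0):0 a5@(3,4):0 a6@(0,2):0 a7@(1,2):0 a8@(2,4):0 a9@(1,4):0 a10@(3,1):0 a11@(1,5):1 a12@(2,2):0 a13@(1,1):0
t=5: a0@(3,0):0 a1@(2,3):0 a2@(2,1):0 a3@(0,3):0 a4@(0,0):0 a5@(3,4):0 a6@(0,2):0 a7@(1,2):0 a8@(2,4):0 a9@(1,4):0 a10@(3,1):0 a11@(1,5):0 a12@(2,2):0 a13@(1,1):0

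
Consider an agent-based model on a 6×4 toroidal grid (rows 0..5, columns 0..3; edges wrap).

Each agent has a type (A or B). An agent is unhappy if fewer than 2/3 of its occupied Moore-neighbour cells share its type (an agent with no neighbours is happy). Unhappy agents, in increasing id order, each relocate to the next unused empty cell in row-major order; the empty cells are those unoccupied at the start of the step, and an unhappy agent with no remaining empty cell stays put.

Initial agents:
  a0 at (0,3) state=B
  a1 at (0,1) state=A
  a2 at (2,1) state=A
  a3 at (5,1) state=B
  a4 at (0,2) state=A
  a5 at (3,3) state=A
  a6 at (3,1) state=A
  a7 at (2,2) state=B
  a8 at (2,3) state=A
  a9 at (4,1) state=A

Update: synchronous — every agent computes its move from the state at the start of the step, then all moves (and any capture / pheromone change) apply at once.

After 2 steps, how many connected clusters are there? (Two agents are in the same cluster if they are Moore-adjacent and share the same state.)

5

t=1: a0@(0,0):B a1@(1,0):A a2@(1,1):A a3@(1,2):B a4@(1,3):A a5@(2,0):A a6@(3,1):A a7@(3,0):B a8@(3,2):A a9@(4,0):A
t=2: a0@(0,1):B a1@(1,0):A a2@(0,2):A a3@(0,3):B a4@(2,1):A a5@(2,0):A a6@(3,1):A a7@(2,2):B a8@(3,2):A a9@(2,3):A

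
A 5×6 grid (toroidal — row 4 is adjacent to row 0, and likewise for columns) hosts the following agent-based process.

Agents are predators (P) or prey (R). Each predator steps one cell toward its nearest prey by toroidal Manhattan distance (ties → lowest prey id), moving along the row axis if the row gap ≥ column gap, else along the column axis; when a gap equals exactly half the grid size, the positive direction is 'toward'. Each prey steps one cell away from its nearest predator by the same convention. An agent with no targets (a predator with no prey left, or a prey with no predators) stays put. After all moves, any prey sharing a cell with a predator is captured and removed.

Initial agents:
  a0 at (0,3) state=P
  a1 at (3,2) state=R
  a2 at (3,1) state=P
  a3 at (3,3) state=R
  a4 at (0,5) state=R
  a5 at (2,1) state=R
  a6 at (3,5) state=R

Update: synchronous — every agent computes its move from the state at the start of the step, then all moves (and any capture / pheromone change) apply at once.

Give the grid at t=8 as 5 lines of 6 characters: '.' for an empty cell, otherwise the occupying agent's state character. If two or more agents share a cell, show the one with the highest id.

t=1: a0@(4,3):P a1@(3,3):R a2@(3,2):P a3@(2,3):R a4@(0,0):R a5@(1,1):R a6@(3,4):R
t=2: a0@(3,3):P a1@(2,3):R a2@(3,3):P a3@(1,3):R a4@(0,5):R a5@(0,1):R a6@(2,4):R
t=3: a0@(2,3):P a1@(1,3):R a2@(2,3):P a3@(0,3):R a4@(1,5):R a5@(1,1):R a6@(1,4):R
t=4: a0@(1,3):P a1@(0,3):R a2@(1,3):P a3@(4,3):R a4@(1,0):R a5@(1,0):R a6@(0,4):R
t=5: a0@(0,3):P a1@(4,3):R a2@(0,3):P a3@(3,3):R a4@(1,5):R a5@(1,5):R a6@(4,4):R
t=6: a0@(4,3):P a1@(3,3):R a2@(4,3):P a3@(2,3):R a4@(1,0):R a5@(1,0):R a6@(3,4):R
t=7: a0@(3,3):P a1@(2,3):R a2@(3,3):P a3@(1,3):R a4@(1,5):R a5@(1,5):R a6@(2,4):R
t=8: a0@(2,3):P a1@(1,3):R a2@(2,3):P a3@(0,3):R a4@(0,5):R a5@(0,5):R a6@(1,4):R

...R.R
...RR.
...P..
......
......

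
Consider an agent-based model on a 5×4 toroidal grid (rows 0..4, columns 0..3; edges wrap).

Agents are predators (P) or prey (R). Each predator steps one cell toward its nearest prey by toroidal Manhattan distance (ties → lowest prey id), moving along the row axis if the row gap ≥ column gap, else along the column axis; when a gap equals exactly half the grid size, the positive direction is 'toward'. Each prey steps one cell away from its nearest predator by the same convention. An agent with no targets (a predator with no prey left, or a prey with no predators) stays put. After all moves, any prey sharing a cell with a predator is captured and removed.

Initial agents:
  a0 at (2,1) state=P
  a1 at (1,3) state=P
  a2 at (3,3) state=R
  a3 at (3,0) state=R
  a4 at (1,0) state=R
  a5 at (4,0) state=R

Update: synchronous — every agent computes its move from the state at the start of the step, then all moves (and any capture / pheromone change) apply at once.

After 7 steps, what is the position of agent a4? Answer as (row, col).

t=1: a0@(3,1):P a1@(1,0):P a2@(4,3):R a3@(4,0):R a4@(1,1):R a5@(0,0):R
t=2: a0@(4,1):P a1@(1,1):P a2@(4,2):R a3@(0,0):R a4@(1,2):R a5@(4,0):R
t=3: a0@(4,2):P a1@(1,2):P a2@(4,3):R a3@(1,0):R a4@(1,3):R a5@(4,3):R
t=4: a0@(4,3):P a1@(1,3):P a2@(4,0):R a4@(1,0):R a5@(4,0):R
t=5: a0@(4,0):P a1@(1,0):P a2@(4,1):R a4@(1,1):R a5@(4,1):R
t=6: a0@(4,1):P a1@(1,1):P a2@(4,2):R a4@(1,2):R a5@(4,2):R
t=7: a0@(4,2):P a1@(1,2):P a2@(4,3):R a4@(1,3):R a5@(4,3):R

(1, 3)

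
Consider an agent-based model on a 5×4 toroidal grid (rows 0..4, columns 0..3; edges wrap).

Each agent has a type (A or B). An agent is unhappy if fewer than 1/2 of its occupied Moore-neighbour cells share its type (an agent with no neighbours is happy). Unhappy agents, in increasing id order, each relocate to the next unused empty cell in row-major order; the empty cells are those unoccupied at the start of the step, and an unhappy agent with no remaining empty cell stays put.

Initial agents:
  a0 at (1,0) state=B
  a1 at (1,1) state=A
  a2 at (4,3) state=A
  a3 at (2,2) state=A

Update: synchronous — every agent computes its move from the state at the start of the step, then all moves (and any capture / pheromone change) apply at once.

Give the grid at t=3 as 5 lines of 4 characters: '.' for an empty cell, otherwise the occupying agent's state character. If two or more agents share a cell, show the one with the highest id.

t=1: a0@(0,0):B a1@(1,1):A a2@(4,3):A a3@(2,2):A
t=2: a0@(0,1):B a1@(1,1):A a2@(0,2):A a3@(2,2):A
t=3: a0@(0,0):B a1@(1,1):A a2@(0,2):A a3@(2,2):A

B.A.
.A..
..A.
....
....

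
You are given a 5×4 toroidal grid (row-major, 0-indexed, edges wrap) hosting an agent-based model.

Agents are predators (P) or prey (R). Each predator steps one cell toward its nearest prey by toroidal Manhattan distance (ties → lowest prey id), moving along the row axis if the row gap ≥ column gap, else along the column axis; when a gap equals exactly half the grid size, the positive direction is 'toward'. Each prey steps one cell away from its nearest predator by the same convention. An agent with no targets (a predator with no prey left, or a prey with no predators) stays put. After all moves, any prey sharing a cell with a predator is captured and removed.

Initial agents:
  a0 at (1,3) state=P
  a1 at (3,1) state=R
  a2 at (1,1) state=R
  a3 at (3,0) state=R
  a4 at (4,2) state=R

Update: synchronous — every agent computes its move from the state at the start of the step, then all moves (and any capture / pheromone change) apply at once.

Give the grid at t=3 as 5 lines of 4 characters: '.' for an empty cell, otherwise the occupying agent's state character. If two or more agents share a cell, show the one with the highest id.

t=1: a0@(1,0):P a1@(4,1):R a3@(4,0):R a4@(3,2):R
t=2: a0@(0,0):P a1@(3,1):R a3@(3,0):R a4@(4,2):R
t=3: a0@(4,0):P a1@(2,1):R a3@(2,0):R a4@(4,1):R

....
....
RR..
....
PR..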